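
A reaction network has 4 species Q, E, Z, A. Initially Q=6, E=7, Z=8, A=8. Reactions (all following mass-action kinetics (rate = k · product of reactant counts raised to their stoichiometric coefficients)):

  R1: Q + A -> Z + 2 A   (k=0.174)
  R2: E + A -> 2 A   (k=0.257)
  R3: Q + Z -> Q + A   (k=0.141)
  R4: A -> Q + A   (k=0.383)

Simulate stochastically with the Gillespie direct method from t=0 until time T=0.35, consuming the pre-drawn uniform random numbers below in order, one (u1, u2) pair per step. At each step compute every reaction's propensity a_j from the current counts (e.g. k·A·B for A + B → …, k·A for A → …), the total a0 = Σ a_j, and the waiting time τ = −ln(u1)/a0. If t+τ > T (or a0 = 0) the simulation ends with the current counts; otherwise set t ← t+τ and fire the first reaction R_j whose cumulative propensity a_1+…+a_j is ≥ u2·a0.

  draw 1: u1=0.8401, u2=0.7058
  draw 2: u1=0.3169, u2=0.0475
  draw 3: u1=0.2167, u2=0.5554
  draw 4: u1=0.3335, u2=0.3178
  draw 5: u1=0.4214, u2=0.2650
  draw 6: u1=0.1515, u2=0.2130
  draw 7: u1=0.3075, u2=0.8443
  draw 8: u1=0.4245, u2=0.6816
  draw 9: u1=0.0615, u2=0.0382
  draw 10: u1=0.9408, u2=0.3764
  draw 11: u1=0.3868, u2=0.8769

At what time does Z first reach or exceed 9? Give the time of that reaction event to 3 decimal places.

t=0.000: Q=6 E=7 Z=8 A=8
Draw 1: a1=8.352, a2=14.392, a3=6.768, a4=3.064, a0=32.576; τ=−ln(0.8401)/32.576=0.005 → t=0.005; u2·a0=0.7058·32.576=22.992; a1+a2=22.744 < 22.992 ≤ a1+…+a3=29.512 → R3 fires; Q=6 E=7 Z=7 A=9
Draw 2: a1=9.396, a2=16.191, a3=5.922, a4=3.447, a0=34.956; τ=−ln(0.3169)/34.956=0.033 → t=0.038; u2·a0=0.0475·34.956=1.660 ≤ a1=9.396 → R1 fires; Q=5 E=7 Z=8 A=10
Draw 3: a1=8.700, a2=17.990, a3=5.640, a4=3.830, a0=36.160; τ=−ln(0.2167)/36.160=0.042 → t=0.081; u2·a0=0.5554·36.160=20.083; a1=8.700 < 20.083 ≤ a1+a2=26.690 → R2 fires; Q=5 E=6 Z=8 A=11
Draw 4: a1=9.570, a2=16.962, a3=5.640, a4=4.213, a0=36.385; τ=−ln(0.3335)/36.385=0.030 → t=0.111; u2·a0=0.3178·36.385=11.563; a1=9.570 < 11.563 ≤ a1+a2=26.532 → R2 fires; Q=5 E=5 Z=8 A=12
Draw 5: a1=10.440, a2=15.420, a3=5.640, a4=4.596, a0=36.096; τ=−ln(0.4214)/36.096=0.024 → t=0.135; u2·a0=0.2650·36.096=9.565 ≤ a1=10.440 → R1 fires; Q=4 E=5 Z=9 A=13
Draw 6: a1=9.048, a2=16.705, a3=5.076, a4=4.979, a0=35.808; τ=−ln(0.1515)/35.808=0.053 → t=0.187; u2·a0=0.2130·35.808=7.627 ≤ a1=9.048 → R1 fires; Q=3 E=5 Z=10 A=14
Draw 7: a1=7.308, a2=17.990, a3=4.230, a4=5.362, a0=34.890; τ=−ln(0.3075)/34.890=0.034 → t=0.221; u2·a0=0.8443·34.890=29.458; a1+a2=25.298 < 29.458 ≤ a1+…+a3=29.528 → R3 fires; Q=3 E=5 Z=9 A=15
Draw 8: a1=7.830, a2=19.275, a3=3.807, a4=5.745, a0=36.657; τ=−ln(0.4245)/36.657=0.023 → t=0.245; u2·a0=0.6816·36.657=24.985; a1=7.830 < 24.985 ≤ a1+a2=27.105 → R2 fires; Q=3 E=4 Z=9 A=16
Draw 9: a1=8.352, a2=16.448, a3=3.807, a4=6.128, a0=34.735; τ=−ln(0.0615)/34.735=0.080 → t=0.325; u2·a0=0.0382·34.735=1.327 ≤ a1=8.352 → R1 fires; Q=2 E=4 Z=10 A=17
Draw 10: a1=5.916, a2=17.476, a3=2.820, a4=6.511, a0=32.723; τ=−ln(0.9408)/32.723=0.002 → t=0.327; u2·a0=0.3764·32.723=12.317; a1=5.916 < 12.317 ≤ a1+a2=23.392 → R2 fires; Q=2 E=3 Z=10 A=18
Draw 11: a1=6.264, a2=13.878, a3=2.820, a4=6.894, a0=29.856; τ=−ln(0.3868)/29.856=0.032 → t=0.358 > T=0.35: stop.
Z first becomes ≥ 9 when it reaches 9 at the event at t=0.135.

Threshold first reached at t = 0.135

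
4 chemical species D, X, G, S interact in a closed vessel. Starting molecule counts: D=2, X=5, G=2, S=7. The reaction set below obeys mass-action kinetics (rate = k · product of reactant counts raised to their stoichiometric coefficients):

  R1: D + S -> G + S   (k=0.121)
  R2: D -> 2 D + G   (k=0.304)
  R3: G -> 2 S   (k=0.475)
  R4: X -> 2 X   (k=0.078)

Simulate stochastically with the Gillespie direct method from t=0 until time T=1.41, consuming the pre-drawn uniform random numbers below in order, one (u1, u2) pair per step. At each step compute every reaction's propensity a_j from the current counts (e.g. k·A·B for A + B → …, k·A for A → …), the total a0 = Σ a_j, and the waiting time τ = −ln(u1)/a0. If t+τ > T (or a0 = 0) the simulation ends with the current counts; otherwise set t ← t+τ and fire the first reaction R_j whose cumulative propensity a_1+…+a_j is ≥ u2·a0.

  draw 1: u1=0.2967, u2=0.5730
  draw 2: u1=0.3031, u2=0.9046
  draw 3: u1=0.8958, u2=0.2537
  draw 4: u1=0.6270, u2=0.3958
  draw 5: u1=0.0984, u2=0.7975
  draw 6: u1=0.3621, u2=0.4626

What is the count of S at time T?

t=0.000: D=2 X=5 G=2 S=7
Draw 1: a1=1.694, a2=0.608, a3=0.950, a4=0.390, a0=3.642; τ=−ln(0.2967)/3.642=0.334 → t=0.334; u2·a0=0.5730·3.642=2.087; a1=1.694 < 2.087 ≤ a1+a2=2.302 → R2 fires; D=3 X=5 G=3 S=7
Draw 2: a1=2.541, a2=0.912, a3=1.425, a4=0.390, a0=5.268; τ=−ln(0.3031)/5.268=0.227 → t=0.560; u2·a0=0.9046·5.268=4.765; a1+a2=3.453 < 4.765 ≤ a1+…+a3=4.878 → R3 fires; D=3 X=5 G=2 S=9
Draw 3: a1=3.267, a2=0.912, a3=0.950, a4=0.390, a0=5.519; τ=−ln(0.8958)/5.519=0.020 → t=0.580; u2·a0=0.2537·5.519=1.400 ≤ a1=3.267 → R1 fires; D=2 X=5 G=3 S=9
Draw 4: a1=2.178, a2=0.608, a3=1.425, a4=0.390, a0=4.601; τ=−ln(0.6270)/4.601=0.101 → t=0.682; u2·a0=0.3958·4.601=1.821 ≤ a1=2.178 → R1 fires; D=1 X=5 G=4 S=9
Draw 5: a1=1.089, a2=0.304, a3=1.900, a4=0.390, a0=3.683; τ=−ln(0.0984)/3.683=0.630 → t=1.311; u2·a0=0.7975·3.683=2.937; a1+a2=1.393 < 2.937 ≤ a1+…+a3=3.293 → R3 fires; D=1 X=5 G=3 S=11
Draw 6: a1=1.331, a2=0.304, a3=1.425, a4=0.390, a0=3.450; τ=−ln(0.3621)/3.450=0.294 → t=1.606 > T=1.41: stop.
Read off S at T=1.41: 11

S at T = 11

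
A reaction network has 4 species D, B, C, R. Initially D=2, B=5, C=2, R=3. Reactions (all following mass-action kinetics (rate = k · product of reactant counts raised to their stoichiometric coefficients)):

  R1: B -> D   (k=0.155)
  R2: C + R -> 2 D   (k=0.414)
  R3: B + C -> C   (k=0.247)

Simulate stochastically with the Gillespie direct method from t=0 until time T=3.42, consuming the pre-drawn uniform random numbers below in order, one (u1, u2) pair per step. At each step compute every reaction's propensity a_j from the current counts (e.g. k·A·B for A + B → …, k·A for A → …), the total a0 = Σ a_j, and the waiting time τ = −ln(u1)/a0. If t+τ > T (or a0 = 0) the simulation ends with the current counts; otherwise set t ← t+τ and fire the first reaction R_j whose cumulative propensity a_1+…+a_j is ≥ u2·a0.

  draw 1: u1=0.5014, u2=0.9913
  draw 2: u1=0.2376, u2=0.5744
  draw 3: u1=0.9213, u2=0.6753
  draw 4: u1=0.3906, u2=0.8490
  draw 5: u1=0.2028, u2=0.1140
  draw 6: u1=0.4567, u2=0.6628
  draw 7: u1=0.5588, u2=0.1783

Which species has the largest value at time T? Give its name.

t=0.000: D=2 B=5 C=2 R=3
Draw 1: a1=0.775, a2=2.484, a3=2.470, a0=5.729; τ=−ln(0.5014)/5.729=0.121 → t=0.121; u2·a0=0.9913·5.729=5.679; a1+a2=3.259 < 5.679 ≤ a1+…+a3=5.729 → R3 fires; D=2 B=4 C=2 R=3
Draw 2: a1=0.620, a2=2.484, a3=1.976, a0=5.080; τ=−ln(0.2376)/5.080=0.283 → t=0.403; u2·a0=0.5744·5.080=2.918; a1=0.620 < 2.918 ≤ a1+a2=3.104 → R2 fires; D=4 B=4 C=1 R=2
Draw 3: a1=0.620, a2=0.828, a3=0.988, a0=2.436; τ=−ln(0.9213)/2.436=0.034 → t=0.437; u2·a0=0.6753·2.436=1.645; a1+a2=1.448 < 1.645 ≤ a1+…+a3=2.436 → R3 fires; D=4 B=3 C=1 R=2
Draw 4: a1=0.465, a2=0.828, a3=0.741, a0=2.034; τ=−ln(0.3906)/2.034=0.462 → t=0.899; u2·a0=0.8490·2.034=1.727; a1+a2=1.293 < 1.727 ≤ a1+…+a3=2.034 → R3 fires; D=4 B=2 C=1 R=2
Draw 5: a1=0.310, a2=0.828, a3=0.494, a0=1.632; τ=−ln(0.2028)/1.632=0.978 → t=1.877; u2·a0=0.1140·1.632=0.186 ≤ a1=0.310 → R1 fires; D=5 B=1 C=1 R=2
Draw 6: a1=0.155, a2=0.828, a3=0.247, a0=1.230; τ=−ln(0.4567)/1.230=0.637 → t=2.514; u2·a0=0.6628·1.230=0.815; a1=0.155 < 0.815 ≤ a1+a2=0.983 → R2 fires; D=7 B=1 C=0 R=1
Draw 7: a1=0.155, a2=0.000, a3=0.000, a0=0.155; τ=−ln(0.5588)/0.155=3.755 → t=6.269 > T=3.42: stop.
At T=3.42: D=7 B=1 C=0 R=1; the largest is D.

Dominant species at T: D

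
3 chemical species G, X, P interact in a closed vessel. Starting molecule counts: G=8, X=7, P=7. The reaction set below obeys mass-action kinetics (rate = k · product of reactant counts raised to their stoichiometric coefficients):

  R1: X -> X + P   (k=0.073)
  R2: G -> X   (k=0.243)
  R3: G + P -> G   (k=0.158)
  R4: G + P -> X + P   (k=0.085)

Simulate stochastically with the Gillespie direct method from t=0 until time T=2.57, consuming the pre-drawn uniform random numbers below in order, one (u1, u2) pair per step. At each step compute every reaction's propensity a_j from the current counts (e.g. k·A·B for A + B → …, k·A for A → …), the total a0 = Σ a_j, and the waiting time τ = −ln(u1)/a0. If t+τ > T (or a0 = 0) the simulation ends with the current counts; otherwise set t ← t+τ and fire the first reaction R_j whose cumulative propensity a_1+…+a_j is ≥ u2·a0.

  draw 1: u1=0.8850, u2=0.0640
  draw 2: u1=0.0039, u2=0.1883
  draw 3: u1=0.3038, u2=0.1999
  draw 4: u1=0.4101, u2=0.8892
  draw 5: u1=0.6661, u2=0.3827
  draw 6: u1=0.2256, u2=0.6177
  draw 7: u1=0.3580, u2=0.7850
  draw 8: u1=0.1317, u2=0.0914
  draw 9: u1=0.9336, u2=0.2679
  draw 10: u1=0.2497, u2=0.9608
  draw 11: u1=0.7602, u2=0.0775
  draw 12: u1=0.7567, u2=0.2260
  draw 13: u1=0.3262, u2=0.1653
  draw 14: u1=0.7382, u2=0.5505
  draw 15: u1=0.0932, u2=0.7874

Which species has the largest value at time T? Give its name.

Dominant species at T: X

t=0.000: G=8 X=7 P=7
Draw 1: a1=0.511, a2=1.944, a3=8.848, a4=4.760, a0=16.063; τ=−ln(0.8850)/16.063=0.008 → t=0.008; u2·a0=0.0640·16.063=1.028; a1=0.511 < 1.028 ≤ a1+a2=2.455 → R2 fires; G=7 X=8 P=7
Draw 2: a1=0.584, a2=1.701, a3=7.742, a4=4.165, a0=14.192; τ=−ln(0.0039)/14.192=0.391 → t=0.398; u2·a0=0.1883·14.192=2.672; a1+a2=2.285 < 2.672 ≤ a1+…+a3=10.027 → R3 fires; G=7 X=8 P=6
Draw 3: a1=0.584, a2=1.701, a3=6.636, a4=3.570, a0=12.491; τ=−ln(0.3038)/12.491=0.095 → t=0.494; u2·a0=0.1999·12.491=2.497; a1+a2=2.285 < 2.497 ≤ a1+…+a3=8.921 → R3 fires; G=7 X=8 P=5
Draw 4: a1=0.584, a2=1.701, a3=5.530, a4=2.975, a0=10.790; τ=−ln(0.4101)/10.790=0.083 → t=0.576; u2·a0=0.8892·10.790=9.594; a1+…+a3=7.815 < 9.594 ≤ a1+…+a4=10.790 → R4 fires; G=6 X=9 P=5
Draw 5: a1=0.657, a2=1.458, a3=4.740, a4=2.550, a0=9.405; τ=−ln(0.6661)/9.405=0.043 → t=0.620; u2·a0=0.3827·9.405=3.599; a1+a2=2.115 < 3.599 ≤ a1+…+a3=6.855 → R3 fires; G=6 X=9 P=4
Draw 6: a1=0.657, a2=1.458, a3=3.792, a4=2.040, a0=7.947; τ=−ln(0.2256)/7.947=0.187 → t=0.807; u2·a0=0.6177·7.947=4.909; a1+a2=2.115 < 4.909 ≤ a1+…+a3=5.907 → R3 fires; G=6 X=9 P=3
Draw 7: a1=0.657, a2=1.458, a3=2.844, a4=1.530, a0=6.489; τ=−ln(0.3580)/6.489=0.158 → t=0.965; u2·a0=0.7850·6.489=5.094; a1+…+a3=4.959 < 5.094 ≤ a1+…+a4=6.489 → R4 fires; G=5 X=10 P=3
Draw 8: a1=0.730, a2=1.215, a3=2.370, a4=1.275, a0=5.590; τ=−ln(0.1317)/5.590=0.363 → t=1.328; u2·a0=0.0914·5.590=0.511 ≤ a1=0.730 → R1 fires; G=5 X=10 P=4
Draw 9: a1=0.730, a2=1.215, a3=3.160, a4=1.700, a0=6.805; τ=−ln(0.9336)/6.805=0.010 → t=1.338; u2·a0=0.2679·6.805=1.823; a1=0.730 < 1.823 ≤ a1+a2=1.945 → R2 fires; G=4 X=11 P=4
Draw 10: a1=0.803, a2=0.972, a3=2.528, a4=1.360, a0=5.663; τ=−ln(0.2497)/5.663=0.245 → t=1.583; u2·a0=0.9608·5.663=5.441; a1+…+a3=4.303 < 5.441 ≤ a1+…+a4=5.663 → R4 fires; G=3 X=12 P=4
Draw 11: a1=0.876, a2=0.729, a3=1.896, a4=1.020, a0=4.521; τ=−ln(0.7602)/4.521=0.061 → t=1.644; u2·a0=0.0775·4.521=0.350 ≤ a1=0.876 → R1 fires; G=3 X=12 P=5
Draw 12: a1=0.876, a2=0.729, a3=2.370, a4=1.275, a0=5.250; τ=−ln(0.7567)/5.250=0.053 → t=1.697; u2·a0=0.2260·5.250=1.187; a1=0.876 < 1.187 ≤ a1+a2=1.605 → R2 fires; G=2 X=13 P=5
Draw 13: a1=0.949, a2=0.486, a3=1.580, a4=0.850, a0=3.865; τ=−ln(0.3262)/3.865=0.290 → t=1.987; u2·a0=0.1653·3.865=0.639 ≤ a1=0.949 → R1 fires; G=2 X=13 P=6
Draw 14: a1=0.949, a2=0.486, a3=1.896, a4=1.020, a0=4.351; τ=−ln(0.7382)/4.351=0.070 → t=2.056; u2·a0=0.5505·4.351=2.395; a1+a2=1.435 < 2.395 ≤ a1+…+a3=3.331 → R3 fires; G=2 X=13 P=5
Draw 15: a1=0.949, a2=0.486, a3=1.580, a4=0.850, a0=3.865; τ=−ln(0.0932)/3.865=0.614 → t=2.670 > T=2.57: stop.
At T=2.57: G=2 X=13 P=5; the largest is X.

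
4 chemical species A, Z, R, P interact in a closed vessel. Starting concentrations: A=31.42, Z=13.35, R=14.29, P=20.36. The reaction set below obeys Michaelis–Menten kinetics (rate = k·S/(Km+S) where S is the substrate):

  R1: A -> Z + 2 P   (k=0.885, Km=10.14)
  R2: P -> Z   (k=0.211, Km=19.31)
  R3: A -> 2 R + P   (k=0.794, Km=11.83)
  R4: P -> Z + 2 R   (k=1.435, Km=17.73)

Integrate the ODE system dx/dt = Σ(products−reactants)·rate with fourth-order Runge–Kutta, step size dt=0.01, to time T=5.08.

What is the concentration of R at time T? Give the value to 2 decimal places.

RK4 with dt=0.01: 508 steps to T=5.08. Trajectory (selected grid times):
t=0.00: A=31.42 Z=13.35 R=14.29 P=20.36
t=0.56: A=30.72 Z=14.22 R=15.80 P=20.94
t=1.13: A=30.02 Z=15.10 R=17.34 P=21.51
t=1.69: A=29.33 Z=15.98 R=18.86 P=22.06
t=2.26: A=28.64 Z=16.87 R=20.42 P=22.61
t=2.82: A=27.96 Z=17.75 R=21.95 P=23.14
t=3.39: A=27.27 Z=18.65 R=23.51 P=23.66
t=3.95: A=26.60 Z=19.54 R=25.06 P=24.16
t=4.52: A=25.93 Z=20.45 R=26.63 P=24.66
t=5.08: A=25.27 Z=21.34 R=28.17 P=25.14
Read off R at T=5.08: 28.17

R at T = 28.17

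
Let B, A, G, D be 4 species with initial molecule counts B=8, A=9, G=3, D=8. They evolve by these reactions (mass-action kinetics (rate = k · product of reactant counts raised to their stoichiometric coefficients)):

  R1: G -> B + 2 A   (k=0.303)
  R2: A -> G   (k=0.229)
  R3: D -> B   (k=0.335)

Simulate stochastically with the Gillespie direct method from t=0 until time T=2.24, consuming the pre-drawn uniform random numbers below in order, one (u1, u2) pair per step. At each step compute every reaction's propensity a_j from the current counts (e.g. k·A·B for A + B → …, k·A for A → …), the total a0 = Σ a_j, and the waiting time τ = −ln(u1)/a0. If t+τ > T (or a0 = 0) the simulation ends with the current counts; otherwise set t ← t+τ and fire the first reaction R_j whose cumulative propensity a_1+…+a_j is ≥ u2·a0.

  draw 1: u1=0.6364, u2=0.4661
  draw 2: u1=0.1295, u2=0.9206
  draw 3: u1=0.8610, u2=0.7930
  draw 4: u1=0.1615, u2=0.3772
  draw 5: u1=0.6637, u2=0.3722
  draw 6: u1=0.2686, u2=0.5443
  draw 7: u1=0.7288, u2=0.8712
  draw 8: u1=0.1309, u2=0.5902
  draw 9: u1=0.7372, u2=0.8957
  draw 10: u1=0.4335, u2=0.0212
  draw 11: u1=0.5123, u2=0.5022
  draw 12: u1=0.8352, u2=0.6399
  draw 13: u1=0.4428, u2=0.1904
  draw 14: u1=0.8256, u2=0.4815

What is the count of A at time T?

A at T = 6

t=0.000: B=8 A=9 G=3 D=8
Draw 1: a1=0.909, a2=2.061, a3=2.680, a0=5.650; τ=−ln(0.6364)/5.650=0.080 → t=0.080; u2·a0=0.4661·5.650=2.633; a1=0.909 < 2.633 ≤ a1+a2=2.970 → R2 fires; B=8 A=8 G=4 D=8
Draw 2: a1=1.212, a2=1.832, a3=2.680, a0=5.724; τ=−ln(0.1295)/5.724=0.357 → t=0.437; u2·a0=0.9206·5.724=5.270; a1+a2=3.044 < 5.270 ≤ a1+…+a3=5.724 → R3 fires; B=9 A=8 G=4 D=7
Draw 3: a1=1.212, a2=1.832, a3=2.345, a0=5.389; τ=−ln(0.8610)/5.389=0.028 → t=0.465; u2·a0=0.7930·5.389=4.273; a1+a2=3.044 < 4.273 ≤ a1+…+a3=5.389 → R3 fires; B=10 A=8 G=4 D=6
Draw 4: a1=1.212, a2=1.832, a3=2.010, a0=5.054; τ=−ln(0.1615)/5.054=0.361 → t=0.826; u2·a0=0.3772·5.054=1.906; a1=1.212 < 1.906 ≤ a1+a2=3.044 → R2 fires; B=10 A=7 G=5 D=6
Draw 5: a1=1.515, a2=1.603, a3=2.010, a0=5.128; τ=−ln(0.6637)/5.128=0.080 → t=0.906; u2·a0=0.3722·5.128=1.909; a1=1.515 < 1.909 ≤ a1+a2=3.118 → R2 fires; B=10 A=6 G=6 D=6
Draw 6: a1=1.818, a2=1.374, a3=2.010, a0=5.202; τ=−ln(0.2686)/5.202=0.253 → t=1.158; u2·a0=0.5443·5.202=2.831; a1=1.818 < 2.831 ≤ a1+a2=3.192 → R2 fires; B=10 A=5 G=7 D=6
Draw 7: a1=2.121, a2=1.145, a3=2.010, a0=5.276; τ=−ln(0.7288)/5.276=0.060 → t=1.218; u2·a0=0.8712·5.276=4.596; a1+a2=3.266 < 4.596 ≤ a1+…+a3=5.276 → R3 fires; B=11 A=5 G=7 D=5
Draw 8: a1=2.121, a2=1.145, a3=1.675, a0=4.941; τ=−ln(0.1309)/4.941=0.412 → t=1.630; u2·a0=0.5902·4.941=2.916; a1=2.121 < 2.916 ≤ a1+a2=3.266 → R2 fires; B=11 A=4 G=8 D=5
Draw 9: a1=2.424, a2=0.916, a3=1.675, a0=5.015; τ=−ln(0.7372)/5.015=0.061 → t=1.691; u2·a0=0.8957·5.015=4.492; a1+a2=3.340 < 4.492 ≤ a1+…+a3=5.015 → R3 fires; B=12 A=4 G=8 D=4
Draw 10: a1=2.424, a2=0.916, a3=1.340, a0=4.680; τ=−ln(0.4335)/4.680=0.179 → t=1.869; u2·a0=0.0212·4.680=0.099 ≤ a1=2.424 → R1 fires; B=13 A=6 G=7 D=4
Draw 11: a1=2.121, a2=1.374, a3=1.340, a0=4.835; τ=−ln(0.5123)/4.835=0.138 → t=2.007; u2·a0=0.5022·4.835=2.428; a1=2.121 < 2.428 ≤ a1+a2=3.495 → R2 fires; B=13 A=5 G=8 D=4
Draw 12: a1=2.424, a2=1.145, a3=1.340, a0=4.909; τ=−ln(0.8352)/4.909=0.037 → t=2.044; u2·a0=0.6399·4.909=3.141; a1=2.424 < 3.141 ≤ a1+a2=3.569 → R2 fires; B=13 A=4 G=9 D=4
Draw 13: a1=2.727, a2=0.916, a3=1.340, a0=4.983; τ=−ln(0.4428)/4.983=0.163 → t=2.208; u2·a0=0.1904·4.983=0.949 ≤ a1=2.727 → R1 fires; B=14 A=6 G=8 D=4
Draw 14: a1=2.424, a2=1.374, a3=1.340, a0=5.138; τ=−ln(0.8256)/5.138=0.037 → t=2.245 > T=2.24: stop.
Read off A at T=2.24: 6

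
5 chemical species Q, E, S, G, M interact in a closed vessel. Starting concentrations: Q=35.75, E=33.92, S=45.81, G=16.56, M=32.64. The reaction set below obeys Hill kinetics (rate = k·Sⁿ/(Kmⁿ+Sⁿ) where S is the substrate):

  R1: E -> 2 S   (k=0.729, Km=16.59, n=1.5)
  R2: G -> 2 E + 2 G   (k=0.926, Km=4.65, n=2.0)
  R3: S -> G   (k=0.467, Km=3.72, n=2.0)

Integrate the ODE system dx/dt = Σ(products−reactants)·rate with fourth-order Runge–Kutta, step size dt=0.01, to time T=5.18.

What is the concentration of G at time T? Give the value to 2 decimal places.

G at T = 23.51

RK4 with dt=0.01: 518 steps to T=5.18. Trajectory (selected grid times):
t=0.00: Q=35.75 E=33.92 S=45.81 G=16.56 M=32.64
t=0.58: Q=35.75 E=34.60 S=46.17 G=17.33 M=32.64
t=1.15: Q=35.75 E=35.28 S=46.54 G=18.09 M=32.64
t=1.73: Q=35.75 E=35.97 S=46.91 G=18.86 M=32.64
t=2.30: Q=35.75 E=36.65 S=47.28 G=19.62 M=32.64
t=2.88: Q=35.75 E=37.34 S=47.66 G=20.40 M=32.64
t=3.45: Q=35.75 E=38.02 S=48.04 G=21.17 M=32.64
t=4.03: Q=35.75 E=38.72 S=48.43 G=21.95 M=32.64
t=4.60: Q=35.75 E=39.41 S=48.81 G=22.72 M=32.64
t=5.18: Q=35.75 E=40.11 S=49.21 G=23.51 M=32.64
Read off G at T=5.18: 23.51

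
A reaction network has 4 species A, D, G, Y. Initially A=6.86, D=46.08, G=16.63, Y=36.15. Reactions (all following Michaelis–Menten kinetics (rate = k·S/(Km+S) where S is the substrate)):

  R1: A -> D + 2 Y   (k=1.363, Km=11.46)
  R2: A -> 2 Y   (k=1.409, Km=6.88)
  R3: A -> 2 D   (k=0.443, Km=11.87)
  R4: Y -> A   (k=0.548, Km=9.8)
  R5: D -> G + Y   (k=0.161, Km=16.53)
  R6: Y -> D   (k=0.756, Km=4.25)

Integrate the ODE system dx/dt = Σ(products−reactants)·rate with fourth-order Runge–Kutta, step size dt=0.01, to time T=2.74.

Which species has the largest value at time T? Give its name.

RK4 with dt=0.01: 274 steps to T=2.74. Trajectory (selected grid times):
t=0.00: A=6.86 D=46.08 G=16.63 Y=36.15
t=0.30: A=6.58 D=46.49 G=16.67 Y=36.57
t=0.61: A=6.30 D=46.92 G=16.70 Y=36.99
t=0.91: A=6.05 D=47.32 G=16.74 Y=37.38
t=1.22: A=5.79 D=47.73 G=16.78 Y=37.76
t=1.52: A=5.55 D=48.12 G=16.81 Y=38.12
t=1.83: A=5.31 D=48.51 G=16.85 Y=38.47
t=2.13: A=5.09 D=48.89 G=16.88 Y=38.79
t=2.44: A=4.88 D=49.27 G=16.92 Y=39.10
t=2.74: A=4.68 D=49.64 G=16.96 Y=39.39
At T=2.74: A=4.68 D=49.64 G=16.96 Y=39.39; the largest is D.

Dominant species at T: D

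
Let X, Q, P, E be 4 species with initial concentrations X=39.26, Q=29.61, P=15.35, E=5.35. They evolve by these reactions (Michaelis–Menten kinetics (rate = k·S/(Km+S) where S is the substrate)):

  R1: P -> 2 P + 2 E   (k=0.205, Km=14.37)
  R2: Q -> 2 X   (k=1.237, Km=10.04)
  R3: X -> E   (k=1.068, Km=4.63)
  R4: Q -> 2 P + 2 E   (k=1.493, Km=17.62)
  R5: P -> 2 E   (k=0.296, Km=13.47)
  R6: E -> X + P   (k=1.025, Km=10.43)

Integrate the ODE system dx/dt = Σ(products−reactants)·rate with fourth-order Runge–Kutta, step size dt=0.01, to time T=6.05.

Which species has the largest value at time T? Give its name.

Dominant species at T: X

RK4 with dt=0.01: 605 steps to T=6.05. Trajectory (selected grid times):
t=0.00: X=39.26 Q=29.61 P=15.35 E=5.35
t=0.67: X=40.11 Q=28.37 P=16.82 E=7.34
t=1.34: X=40.99 Q=27.15 P=18.31 E=9.27
t=2.02: X=41.90 Q=25.93 P=19.84 E=11.20
t=2.69: X=42.81 Q=24.75 P=21.35 E=13.05
t=3.36: X=43.73 Q=23.58 P=22.86 E=14.88
t=4.03: X=44.65 Q=22.44 P=24.36 E=16.67
t=4.71: X=45.58 Q=21.30 P=25.88 E=18.45
t=5.38: X=46.49 Q=20.20 P=27.37 E=20.18
t=6.05: X=47.40 Q=19.13 P=28.84 E=21.88
At T=6.05: X=47.40 Q=19.13 P=28.84 E=21.88; the largest is X.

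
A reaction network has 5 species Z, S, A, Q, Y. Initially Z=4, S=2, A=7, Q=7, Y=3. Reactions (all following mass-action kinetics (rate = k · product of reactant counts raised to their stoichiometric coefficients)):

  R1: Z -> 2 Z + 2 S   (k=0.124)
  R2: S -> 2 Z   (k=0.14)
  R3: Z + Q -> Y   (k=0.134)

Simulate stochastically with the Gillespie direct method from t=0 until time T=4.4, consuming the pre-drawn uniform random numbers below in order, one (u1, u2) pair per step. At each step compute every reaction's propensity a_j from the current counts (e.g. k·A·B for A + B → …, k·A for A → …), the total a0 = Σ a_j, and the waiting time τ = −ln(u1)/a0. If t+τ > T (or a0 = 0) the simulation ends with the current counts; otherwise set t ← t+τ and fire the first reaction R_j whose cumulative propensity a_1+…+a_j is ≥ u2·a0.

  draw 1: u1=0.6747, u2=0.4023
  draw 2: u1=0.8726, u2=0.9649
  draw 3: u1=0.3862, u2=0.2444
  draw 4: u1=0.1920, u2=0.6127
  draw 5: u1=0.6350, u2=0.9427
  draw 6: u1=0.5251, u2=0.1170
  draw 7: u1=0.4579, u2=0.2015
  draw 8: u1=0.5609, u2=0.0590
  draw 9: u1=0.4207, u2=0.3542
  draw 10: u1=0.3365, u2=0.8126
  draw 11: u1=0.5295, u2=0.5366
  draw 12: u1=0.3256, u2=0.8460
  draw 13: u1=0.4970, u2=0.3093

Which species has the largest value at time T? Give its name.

t=0.000: Z=4 S=2 A=7 Q=7 Y=3
Draw 1: a1=0.496, a2=0.280, a3=3.752, a0=4.528; τ=−ln(0.6747)/4.528=0.087 → t=0.087; u2·a0=0.4023·4.528=1.822; a1+a2=0.776 < 1.822 ≤ a1+…+a3=4.528 → R3 fires; Z=3 S=2 A=7 Q=6 Y=4
Draw 2: a1=0.372, a2=0.280, a3=2.412, a0=3.064; τ=−ln(0.8726)/3.064=0.044 → t=0.131; u2·a0=0.9649·3.064=2.956; a1+a2=0.652 < 2.956 ≤ a1+…+a3=3.064 → R3 fires; Z=2 S=2 A=7 Q=5 Y=5
Draw 3: a1=0.248, a2=0.280, a3=1.340, a0=1.868; τ=−ln(0.3862)/1.868=0.509 → t=0.641; u2·a0=0.2444·1.868=0.457; a1=0.248 < 0.457 ≤ a1+a2=0.528 → R2 fires; Z=4 S=1 A=7 Q=5 Y=5
Draw 4: a1=0.496, a2=0.140, a3=2.680, a0=3.316; τ=−ln(0.1920)/3.316=0.498 → t=1.138; u2·a0=0.6127·3.316=2.032; a1+a2=0.636 < 2.032 ≤ a1+…+a3=3.316 → R3 fires; Z=3 S=1 A=7 Q=4 Y=6
Draw 5: a1=0.372, a2=0.140, a3=1.608, a0=2.120; τ=−ln(0.6350)/2.120=0.214 → t=1.353; u2·a0=0.9427·2.120=1.999; a1+a2=0.512 < 1.999 ≤ a1+…+a3=2.120 → R3 fires; Z=2 S=1 A=7 Q=3 Y=7
Draw 6: a1=0.248, a2=0.140, a3=0.804, a0=1.192; τ=−ln(0.5251)/1.192=0.540 → t=1.893; u2·a0=0.1170·1.192=0.139 ≤ a1=0.248 → R1 fires; Z=3 S=3 A=7 Q=3 Y=7
Draw 7: a1=0.372, a2=0.420, a3=1.206, a0=1.998; τ=−ln(0.4579)/1.998=0.391 → t=2.284; u2·a0=0.2015·1.998=0.403; a1=0.372 < 0.403 ≤ a1+a2=0.792 → R2 fires; Z=5 S=2 A=7 Q=3 Y=7
Draw 8: a1=0.620, a2=0.280, a3=2.010, a0=2.910; τ=−ln(0.5609)/2.910=0.199 → t=2.483; u2·a0=0.0590·2.910=0.172 ≤ a1=0.620 → R1 fires; Z=6 S=4 A=7 Q=3 Y=7
Draw 9: a1=0.744, a2=0.560, a3=2.412, a0=3.716; τ=−ln(0.4207)/3.716=0.233 → t=2.716; u2·a0=0.3542·3.716=1.316; a1+a2=1.304 < 1.316 ≤ a1+…+a3=3.716 → R3 fires; Z=5 S=4 A=7 Q=2 Y=8
Draw 10: a1=0.620, a2=0.560, a3=1.340, a0=2.520; τ=−ln(0.3365)/2.520=0.432 → t=3.148; u2·a0=0.8126·2.520=2.048; a1+a2=1.180 < 2.048 ≤ a1+…+a3=2.520 → R3 fires; Z=4 S=4 A=7 Q=1 Y=9
Draw 11: a1=0.496, a2=0.560, a3=0.536, a0=1.592; τ=−ln(0.5295)/1.592=0.399 → t=3.547; u2·a0=0.5366·1.592=0.854; a1=0.496 < 0.854 ≤ a1+a2=1.056 → R2 fires; Z=6 S=3 A=7 Q=1 Y=9
Draw 12: a1=0.744, a2=0.420, a3=0.804, a0=1.968; τ=−ln(0.3256)/1.968=0.570 → t=4.117; u2·a0=0.8460·1.968=1.665; a1+a2=1.164 < 1.665 ≤ a1+…+a3=1.968 → R3 fires; Z=5 S=3 A=7 Q=0 Y=10
Draw 13: a1=0.620, a2=0.420, a3=0.000, a0=1.040; τ=−ln(0.4970)/1.040=0.672 → t=4.790 > T=4.4: stop.
At T=4.4: Z=5 S=3 A=7 Q=0 Y=10; the largest is Y.

Dominant species at T: Y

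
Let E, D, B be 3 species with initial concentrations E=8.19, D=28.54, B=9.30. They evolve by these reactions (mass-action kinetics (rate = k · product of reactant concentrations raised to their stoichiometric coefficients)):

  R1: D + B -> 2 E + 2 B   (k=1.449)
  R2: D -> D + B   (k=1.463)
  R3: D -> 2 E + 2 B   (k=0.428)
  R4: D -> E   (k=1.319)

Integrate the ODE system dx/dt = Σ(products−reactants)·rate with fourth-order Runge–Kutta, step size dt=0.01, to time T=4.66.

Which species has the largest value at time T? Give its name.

Dominant species at T: E

RK4 with dt=0.01: 466 steps to T=4.66. Trajectory (selected grid times):
t=0.00: E=8.19 D=28.54 B=9.30
t=0.52: E=64.09 D=0.00 B=38.35
t=1.04: E=64.09 D=0.00 B=38.35
t=1.55: E=64.09 D=0.00 B=38.35
t=2.07: E=64.09 D=0.00 B=38.35
t=2.59: E=64.09 D=0.00 B=38.35
t=3.11: E=64.09 D=0.00 B=38.35
t=3.62: E=64.09 D=0.00 B=38.35
t=4.14: E=64.09 D=0.00 B=38.35
t=4.66: E=64.09 D=0.00 B=38.35
At T=4.66: E=64.09 D=0.00 B=38.35; the largest is E.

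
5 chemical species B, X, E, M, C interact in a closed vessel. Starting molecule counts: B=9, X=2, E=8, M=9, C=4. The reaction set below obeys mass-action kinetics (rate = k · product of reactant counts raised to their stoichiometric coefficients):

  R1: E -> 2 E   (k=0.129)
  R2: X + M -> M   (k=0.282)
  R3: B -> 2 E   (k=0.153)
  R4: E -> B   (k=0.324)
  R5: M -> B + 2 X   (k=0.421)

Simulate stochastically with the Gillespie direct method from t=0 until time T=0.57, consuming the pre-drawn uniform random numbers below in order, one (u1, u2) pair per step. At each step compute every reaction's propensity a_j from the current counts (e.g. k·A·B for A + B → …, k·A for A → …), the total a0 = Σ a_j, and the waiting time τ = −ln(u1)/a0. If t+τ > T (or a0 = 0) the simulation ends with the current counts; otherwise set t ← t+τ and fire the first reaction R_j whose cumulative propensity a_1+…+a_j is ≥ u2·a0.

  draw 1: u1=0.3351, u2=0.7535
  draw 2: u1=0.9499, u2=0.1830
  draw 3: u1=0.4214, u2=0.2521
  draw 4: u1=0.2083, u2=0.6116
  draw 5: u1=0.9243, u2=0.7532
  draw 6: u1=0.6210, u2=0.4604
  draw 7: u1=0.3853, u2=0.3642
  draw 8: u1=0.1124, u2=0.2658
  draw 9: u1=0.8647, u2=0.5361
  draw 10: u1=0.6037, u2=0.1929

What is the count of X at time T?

t=0.000: B=9 X=2 E=8 M=9 C=4
Draw 1: a1=1.032, a2=5.076, a3=1.377, a4=2.592, a5=3.789, a0=13.866; τ=−ln(0.3351)/13.866=0.079 → t=0.079; u2·a0=0.7535·13.866=10.448; a1+…+a4=10.077 < 10.448 ≤ a1+…+a5=13.866 → R5 fires; B=10 X=4 E=8 M=8 C=4
Draw 2: a1=1.032, a2=9.024, a3=1.530, a4=2.592, a5=3.368, a0=17.546; τ=−ln(0.9499)/17.546=0.003 → t=0.082; u2·a0=0.1830·17.546=3.211; a1=1.032 < 3.211 ≤ a1+a2=10.056 → R2 fires; B=10 X=3 E=8 M=8 C=4
Draw 3: a1=1.032, a2=6.768, a3=1.530, a4=2.592, a5=3.368, a0=15.290; τ=−ln(0.4214)/15.290=0.057 → t=0.138; u2·a0=0.2521·15.290=3.855; a1=1.032 < 3.855 ≤ a1+a2=7.800 → R2 fires; B=10 X=2 E=8 M=8 C=4
Draw 4: a1=1.032, a2=4.512, a3=1.530, a4=2.592, a5=3.368, a0=13.034; τ=−ln(0.2083)/13.034=0.120 → t=0.259; u2·a0=0.6116·13.034=7.972; a1+…+a3=7.074 < 7.972 ≤ a1+…+a4=9.666 → R4 fires; B=11 X=2 E=7 M=8 C=4
Draw 5: a1=0.903, a2=4.512, a3=1.683, a4=2.268, a5=3.368, a0=12.734; τ=−ln(0.9243)/12.734=0.006 → t=0.265; u2·a0=0.7532·12.734=9.591; a1+…+a4=9.366 < 9.591 ≤ a1+…+a5=12.734 → R5 fires; B=12 X=4 E=7 M=7 C=4
Draw 6: a1=0.903, a2=7.896, a3=1.836, a4=2.268, a5=2.947, a0=15.850; τ=−ln(0.6210)/15.850=0.030 → t=0.295; u2·a0=0.4604·15.850=7.297; a1=0.903 < 7.297 ≤ a1+a2=8.799 → R2 fires; B=12 X=3 E=7 M=7 C=4
Draw 7: a1=0.903, a2=5.922, a3=1.836, a4=2.268, a5=2.947, a0=13.876; τ=−ln(0.3853)/13.876=0.069 → t=0.364; u2·a0=0.3642·13.876=5.054; a1=0.903 < 5.054 ≤ a1+a2=6.825 → R2 fires; B=12 X=2 E=7 M=7 C=4
Draw 8: a1=0.903, a2=3.948, a3=1.836, a4=2.268, a5=2.947, a0=11.902; τ=−ln(0.1124)/11.902=0.184 → t=0.547; u2·a0=0.2658·11.902=3.164; a1=0.903 < 3.164 ≤ a1+a2=4.851 → R2 fires; B=12 X=1 E=7 M=7 C=4
Draw 9: a1=0.903, a2=1.974, a3=1.836, a4=2.268, a5=2.947, a0=9.928; τ=−ln(0.8647)/9.928=0.015 → t=0.562; u2·a0=0.5361·9.928=5.322; a1+…+a3=4.713 < 5.322 ≤ a1+…+a4=6.981 → R4 fires; B=13 X=1 E=6 M=7 C=4
Draw 10: a1=0.774, a2=1.974, a3=1.989, a4=1.944, a5=2.947, a0=9.628; τ=−ln(0.6037)/9.628=0.052 → t=0.614 > T=0.57: stop.
Read off X at T=0.57: 1

X at T = 1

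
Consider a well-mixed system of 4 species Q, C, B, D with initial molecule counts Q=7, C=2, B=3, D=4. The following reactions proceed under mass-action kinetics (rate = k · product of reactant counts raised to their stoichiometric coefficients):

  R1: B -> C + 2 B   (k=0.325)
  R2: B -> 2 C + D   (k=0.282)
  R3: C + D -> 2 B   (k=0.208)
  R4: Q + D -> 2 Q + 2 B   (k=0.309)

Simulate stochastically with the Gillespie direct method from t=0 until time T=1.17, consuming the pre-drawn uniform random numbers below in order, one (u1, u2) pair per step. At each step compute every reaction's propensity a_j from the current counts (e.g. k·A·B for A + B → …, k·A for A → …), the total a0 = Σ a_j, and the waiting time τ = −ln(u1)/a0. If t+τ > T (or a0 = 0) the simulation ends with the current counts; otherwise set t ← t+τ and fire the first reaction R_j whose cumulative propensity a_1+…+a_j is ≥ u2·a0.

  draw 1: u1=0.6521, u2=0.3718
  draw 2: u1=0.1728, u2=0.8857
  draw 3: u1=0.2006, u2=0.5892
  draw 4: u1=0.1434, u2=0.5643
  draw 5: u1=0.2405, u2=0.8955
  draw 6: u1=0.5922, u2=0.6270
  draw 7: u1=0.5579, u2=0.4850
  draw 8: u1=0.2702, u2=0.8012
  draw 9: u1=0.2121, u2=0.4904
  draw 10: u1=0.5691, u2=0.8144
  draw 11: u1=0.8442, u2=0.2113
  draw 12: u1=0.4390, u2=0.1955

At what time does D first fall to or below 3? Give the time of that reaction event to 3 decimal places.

Threshold first reached at t = 0.035

t=0.000: Q=7 C=2 B=3 D=4
Draw 1: a1=0.975, a2=0.846, a3=1.664, a4=8.652, a0=12.137; τ=−ln(0.6521)/12.137=0.035 → t=0.035; u2·a0=0.3718·12.137=4.513; a1+…+a3=3.485 < 4.513 ≤ a1+…+a4=12.137 → R4 fires; Q=8 C=2 B=5 D=3
Draw 2: a1=1.625, a2=1.410, a3=1.248, a4=7.416, a0=11.699; τ=−ln(0.1728)/11.699=0.150 → t=0.185; u2·a0=0.8857·11.699=10.362; a1+…+a3=4.283 < 10.362 ≤ a1+…+a4=11.699 → R4 fires; Q=9 C=2 B=7 D=2
Draw 3: a1=2.275, a2=1.974, a3=0.832, a4=5.562, a0=10.643; τ=−ln(0.2006)/10.643=0.151 → t=0.336; u2·a0=0.5892·10.643=6.271; a1+…+a3=5.081 < 6.271 ≤ a1+…+a4=10.643 → R4 fires; Q=10 C=2 B=9 D=1
Draw 4: a1=2.925, a2=2.538, a3=0.416, a4=3.090, a0=8.969; τ=−ln(0.1434)/8.969=0.217 → t=0.553; u2·a0=0.5643·8.969=5.061; a1=2.925 < 5.061 ≤ a1+a2=5.463 → R2 fires; Q=10 C=4 B=8 D=2
Draw 5: a1=2.600, a2=2.256, a3=1.664, a4=6.180, a0=12.700; τ=−ln(0.2405)/12.700=0.112 → t=0.665; u2·a0=0.8955·12.700=11.373; a1+…+a3=6.520 < 11.373 ≤ a1+…+a4=12.700 → R4 fires; Q=11 C=4 B=10 D=1
Draw 6: a1=3.250, a2=2.820, a3=0.832, a4=3.399, a0=10.301; τ=−ln(0.5922)/10.301=0.051 → t=0.716; u2·a0=0.6270·10.301=6.459; a1+a2=6.070 < 6.459 ≤ a1+…+a3=6.902 → R3 fires; Q=11 C=3 B=12 D=0
Draw 7: a1=3.900, a2=3.384, a3=0.000, a4=0.000, a0=7.284; τ=−ln(0.5579)/7.284=0.080 → t=0.796; u2·a0=0.4850·7.284=3.533 ≤ a1=3.900 → R1 fires; Q=11 C=4 B=13 D=0
Draw 8: a1=4.225, a2=3.666, a3=0.000, a4=0.000, a0=7.891; τ=−ln(0.2702)/7.891=0.166 → t=0.962; u2·a0=0.8012·7.891=6.322; a1=4.225 < 6.322 ≤ a1+a2=7.891 → R2 fires; Q=11 C=6 B=12 D=1
Draw 9: a1=3.900, a2=3.384, a3=1.248, a4=3.399, a0=11.931; τ=−ln(0.2121)/11.931=0.130 → t=1.092; u2·a0=0.4904·11.931=5.851; a1=3.900 < 5.851 ≤ a1+a2=7.284 → R2 fires; Q=11 C=8 B=11 D=2
Draw 10: a1=3.575, a2=3.102, a3=3.328, a4=6.798, a0=16.803; τ=−ln(0.5691)/16.803=0.034 → t=1.125; u2·a0=0.8144·16.803=13.684; a1+…+a3=10.005 < 13.684 ≤ a1+…+a4=16.803 → R4 fires; Q=12 C=8 B=13 D=1
Draw 11: a1=4.225, a2=3.666, a3=1.664, a4=3.708, a0=13.263; τ=−ln(0.8442)/13.263=0.013 → t=1.138; u2·a0=0.2113·13.263=2.802 ≤ a1=4.225 → R1 fires; Q=12 C=9 B=14 D=1
Draw 12: a1=4.550, a2=3.948, a3=1.872, a4=3.708, a0=14.078; τ=−ln(0.4390)/14.078=0.058 → t=1.197 > T=1.17: stop.
D first becomes ≤ 3 when it reaches 3 at the event at t=0.035.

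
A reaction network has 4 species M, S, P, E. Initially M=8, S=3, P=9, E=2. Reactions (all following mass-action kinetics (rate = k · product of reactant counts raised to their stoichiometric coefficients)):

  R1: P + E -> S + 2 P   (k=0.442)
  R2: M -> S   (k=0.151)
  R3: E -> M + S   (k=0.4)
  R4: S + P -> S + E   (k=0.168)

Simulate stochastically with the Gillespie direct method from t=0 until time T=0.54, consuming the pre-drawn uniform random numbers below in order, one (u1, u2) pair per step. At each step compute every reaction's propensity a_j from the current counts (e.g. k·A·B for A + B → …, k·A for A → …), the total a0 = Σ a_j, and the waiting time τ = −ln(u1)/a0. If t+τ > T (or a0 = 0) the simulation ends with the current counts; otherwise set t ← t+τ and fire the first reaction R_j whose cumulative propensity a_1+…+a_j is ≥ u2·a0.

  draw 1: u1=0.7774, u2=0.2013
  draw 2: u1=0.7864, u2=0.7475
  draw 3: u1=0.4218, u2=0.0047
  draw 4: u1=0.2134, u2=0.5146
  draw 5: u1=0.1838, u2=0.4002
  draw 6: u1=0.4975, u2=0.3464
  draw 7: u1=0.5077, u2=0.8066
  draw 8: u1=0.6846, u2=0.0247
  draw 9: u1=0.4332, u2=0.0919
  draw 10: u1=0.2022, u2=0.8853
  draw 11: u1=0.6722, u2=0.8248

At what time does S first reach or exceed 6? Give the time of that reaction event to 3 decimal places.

Threshold first reached at t = 0.294

t=0.000: M=8 S=3 P=9 E=2
Draw 1: a1=7.956, a2=1.208, a3=0.800, a4=4.536, a0=14.500; τ=−ln(0.7774)/14.500=0.017 → t=0.017; u2·a0=0.2013·14.500=2.919 ≤ a1=7.956 → R1 fires; M=8 S=4 P=10 E=1
Draw 2: a1=4.420, a2=1.208, a3=0.400, a4=6.720, a0=12.748; τ=−ln(0.7864)/12.748=0.019 → t=0.036; u2·a0=0.7475·12.748=9.529; a1+…+a3=6.028 < 9.529 ≤ a1+…+a4=12.748 → R4 fires; M=8 S=4 P=9 E=2
Draw 3: a1=7.956, a2=1.208, a3=0.800, a4=6.048, a0=16.012; τ=−ln(0.4218)/16.012=0.054 → t=0.090; u2·a0=0.0047·16.012=0.075 ≤ a1=7.956 → R1 fires; M=8 S=5 P=10 E=1
Draw 4: a1=4.420, a2=1.208, a3=0.400, a4=8.400, a0=14.428; τ=−ln(0.2134)/14.428=0.107 → t=0.197; u2·a0=0.5146·14.428=7.425; a1+…+a3=6.028 < 7.425 ≤ a1+…+a4=14.428 → R4 fires; M=8 S=5 P=9 E=2
Draw 5: a1=7.956, a2=1.208, a3=0.800, a4=7.560, a0=17.524; τ=−ln(0.1838)/17.524=0.097 → t=0.294; u2·a0=0.4002·17.524=7.013 ≤ a1=7.956 → R1 fires; M=8 S=6 P=10 E=1
Draw 6: a1=4.420, a2=1.208, a3=0.400, a4=10.080, a0=16.108; τ=−ln(0.4975)/16.108=0.043 → t=0.337; u2·a0=0.3464·16.108=5.580; a1=4.420 < 5.580 ≤ a1+a2=5.628 → R2 fires; M=7 S=7 P=10 E=1
Draw 7: a1=4.420, a2=1.057, a3=0.400, a4=11.760, a0=17.637; τ=−ln(0.5077)/17.637=0.038 → t=0.376; u2·a0=0.8066·17.637=14.226; a1+…+a3=5.877 < 14.226 ≤ a1+…+a4=17.637 → R4 fires; M=7 S=7 P=9 E=2
Draw 8: a1=7.956, a2=1.057, a3=0.800, a4=10.584, a0=20.397; τ=−ln(0.6846)/20.397=0.019 → t=0.394; u2·a0=0.0247·20.397=0.504 ≤ a1=7.956 → R1 fires; M=7 S=8 P=10 E=1
Draw 9: a1=4.420, a2=1.057, a3=0.400, a4=13.440, a0=19.317; τ=−ln(0.4332)/19.317=0.043 → t=0.438; u2·a0=0.0919·19.317=1.775 ≤ a1=4.420 → R1 fires; M=7 S=9 P=11 E=0
Draw 10: a1=0.000, a2=1.057, a3=0.000, a4=16.632, a0=17.689; τ=−ln(0.2022)/17.689=0.090 → t=0.528; u2·a0=0.8853·17.689=15.660; a1+…+a3=1.057 < 15.660 ≤ a1+…+a4=17.689 → R4 fires; M=7 S=9 P=10 E=1
Draw 11: a1=4.420, a2=1.057, a3=0.400, a4=15.120, a0=20.997; τ=−ln(0.6722)/20.997=0.019 → t=0.547 > T=0.54: stop.
S first becomes ≥ 6 when it reaches 6 at the event at t=0.294.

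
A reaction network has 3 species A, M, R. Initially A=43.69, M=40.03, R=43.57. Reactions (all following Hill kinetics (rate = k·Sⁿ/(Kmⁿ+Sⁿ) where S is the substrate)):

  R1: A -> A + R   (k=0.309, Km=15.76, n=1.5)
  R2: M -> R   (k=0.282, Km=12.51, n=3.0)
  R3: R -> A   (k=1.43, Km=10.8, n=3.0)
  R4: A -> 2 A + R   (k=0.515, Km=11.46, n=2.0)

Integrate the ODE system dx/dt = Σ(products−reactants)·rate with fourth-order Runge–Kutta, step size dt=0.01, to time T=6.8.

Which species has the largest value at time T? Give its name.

RK4 with dt=0.01: 680 steps to T=6.8. Trajectory (selected grid times):
t=0.00: A=43.69 M=40.03 R=43.57
t=0.76: A=45.13 M=39.82 R=43.27
t=1.51: A=46.55 M=39.62 R=42.97
t=2.27: A=47.99 M=39.41 R=42.68
t=3.02: A=49.41 M=39.20 R=42.39
t=3.78: A=50.85 M=39.00 R=42.10
t=4.53: A=52.27 M=38.79 R=41.82
t=5.29: A=53.71 M=38.58 R=41.53
t=6.04: A=55.14 M=38.38 R=41.25
t=6.80: A=56.58 M=38.17 R=40.97
At T=6.8: A=56.58 M=38.17 R=40.97; the largest is A.

Dominant species at T: A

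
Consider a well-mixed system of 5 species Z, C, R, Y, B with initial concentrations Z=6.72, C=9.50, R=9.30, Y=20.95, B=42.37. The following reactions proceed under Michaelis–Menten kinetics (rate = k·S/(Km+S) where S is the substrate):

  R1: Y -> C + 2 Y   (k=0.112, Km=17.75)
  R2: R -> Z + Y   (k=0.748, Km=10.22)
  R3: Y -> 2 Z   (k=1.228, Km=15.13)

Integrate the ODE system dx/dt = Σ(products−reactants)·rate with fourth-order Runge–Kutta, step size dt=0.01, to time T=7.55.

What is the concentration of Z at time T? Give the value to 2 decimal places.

RK4 with dt=0.01: 755 steps to T=7.55. Trajectory (selected grid times):
t=0.00: Z=6.72 C=9.50 R=9.30 Y=20.95 B=42.37
t=0.84: Z=8.21 C=9.55 R=9.00 Y=20.70 B=42.37
t=1.68: Z=9.69 C=9.60 R=8.71 Y=20.45 B=42.37
t=2.52: Z=11.16 C=9.65 R=8.42 Y=20.19 B=42.37
t=3.36: Z=12.62 C=9.70 R=8.14 Y=19.94 B=42.37
t=4.19: Z=14.05 C=9.75 R=7.87 Y=19.68 B=42.37
t=5.03: Z=15.48 C=9.80 R=7.60 Y=19.42 B=42.37
t=5.87: Z=16.90 C=9.85 R=7.34 Y=19.16 B=42.37
t=6.71: Z=18.31 C=9.90 R=7.08 Y=18.89 B=42.37
t=7.55: Z=19.71 C=9.95 R=6.82 Y=18.62 B=42.37
Read off Z at T=7.55: 19.71

Z at T = 19.71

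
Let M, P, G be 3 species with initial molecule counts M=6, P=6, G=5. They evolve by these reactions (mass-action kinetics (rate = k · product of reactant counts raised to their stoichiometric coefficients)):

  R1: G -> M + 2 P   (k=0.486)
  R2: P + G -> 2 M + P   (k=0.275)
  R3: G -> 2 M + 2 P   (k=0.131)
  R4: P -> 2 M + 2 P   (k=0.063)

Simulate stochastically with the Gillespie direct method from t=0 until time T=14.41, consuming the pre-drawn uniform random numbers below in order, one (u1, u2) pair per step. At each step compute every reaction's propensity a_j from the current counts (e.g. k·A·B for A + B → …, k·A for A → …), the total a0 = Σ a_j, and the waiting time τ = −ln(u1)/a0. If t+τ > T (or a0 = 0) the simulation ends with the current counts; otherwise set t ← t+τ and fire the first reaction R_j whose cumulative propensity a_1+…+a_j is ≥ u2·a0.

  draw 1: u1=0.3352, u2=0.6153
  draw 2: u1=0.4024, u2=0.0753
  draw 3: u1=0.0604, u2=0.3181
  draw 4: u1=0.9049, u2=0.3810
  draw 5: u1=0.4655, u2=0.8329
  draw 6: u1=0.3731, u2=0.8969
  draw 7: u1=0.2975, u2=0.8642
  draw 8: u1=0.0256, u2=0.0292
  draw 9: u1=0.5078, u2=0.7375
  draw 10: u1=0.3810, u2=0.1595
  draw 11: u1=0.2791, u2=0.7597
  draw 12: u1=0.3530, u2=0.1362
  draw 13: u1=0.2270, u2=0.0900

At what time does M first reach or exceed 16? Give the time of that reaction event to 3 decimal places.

t=0.000: M=6 P=6 G=5
Draw 1: a1=2.430, a2=8.250, a3=0.655, a4=0.378, a0=11.713; τ=−ln(0.3352)/11.713=0.093 → t=0.093; u2·a0=0.6153·11.713=7.207; a1=2.430 < 7.207 ≤ a1+a2=10.680 → R2 fires; M=8 P=6 G=4
Draw 2: a1=1.944, a2=6.600, a3=0.524, a4=0.378, a0=9.446; τ=−ln(0.4024)/9.446=0.096 → t=0.190; u2·a0=0.0753·9.446=0.711 ≤ a1=1.944 → R1 fires; M=9 P=8 G=3
Draw 3: a1=1.458, a2=6.600, a3=0.393, a4=0.504, a0=8.955; τ=−ln(0.0604)/8.955=0.313 → t=0.503; u2·a0=0.3181·8.955=2.849; a1=1.458 < 2.849 ≤ a1+a2=8.058 → R2 fires; M=11 P=8 G=2
Draw 4: a1=0.972, a2=4.400, a3=0.262, a4=0.504, a0=6.138; τ=−ln(0.9049)/6.138=0.016 → t=0.519; u2·a0=0.3810·6.138=2.339; a1=0.972 < 2.339 ≤ a1+a2=5.372 → R2 fires; M=13 P=8 G=1
Draw 5: a1=0.486, a2=2.200, a3=0.131, a4=0.504, a0=3.321; τ=−ln(0.4655)/3.321=0.230 → t=0.750; u2·a0=0.8329·3.321=2.766; a1+a2=2.686 < 2.766 ≤ a1+…+a3=2.817 → R3 fires; M=15 P=10 G=0
Draw 6: a1=0.000, a2=0.000, a3=0.000, a4=0.630, a0=0.630; τ=−ln(0.3731)/0.630=1.565 → t=2.315; u2·a0=0.8969·0.630=0.565; a1+…+a3=0.000 < 0.565 ≤ a1+…+a4=0.630 → R4 fires; M=17 P=11 G=0
Draw 7: a1=0.000, a2=0.000, a3=0.000, a4=0.693, a0=0.693; τ=−ln(0.2975)/0.693=1.749 → t=4.064; u2·a0=0.8642·0.693=0.599; a1+…+a3=0.000 < 0.599 ≤ a1+…+a4=0.693 → R4 fires; M=19 P=12 G=0
Draw 8: a1=0.000, a2=0.000, a3=0.000, a4=0.756, a0=0.756; τ=−ln(0.0256)/0.756=4.848 → t=8.912; u2·a0=0.0292·0.756=0.022; a1+…+a3=0.000 < 0.022 ≤ a1+…+a4=0.756 → R4 fires; M=21 P=13 G=0
Draw 9: a1=0.000, a2=0.000, a3=0.000, a4=0.819, a0=0.819; τ=−ln(0.5078)/0.819=0.827 → t=9.740; u2·a0=0.7375·0.819=0.604; a1+…+a3=0.000 < 0.604 ≤ a1+…+a4=0.819 → R4 fires; M=23 P=14 G=0
Draw 10: a1=0.000, a2=0.000, a3=0.000, a4=0.882, a0=0.882; τ=−ln(0.3810)/0.882=1.094 → t=10.834; u2·a0=0.1595·0.882=0.141; a1+…+a3=0.000 < 0.141 ≤ a1+…+a4=0.882 → R4 fires; M=25 P=15 G=0
Draw 11: a1=0.000, a2=0.000, a3=0.000, a4=0.945, a0=0.945; τ=−ln(0.2791)/0.945=1.350 → t=12.184; u2·a0=0.7597·0.945=0.718; a1+…+a3=0.000 < 0.718 ≤ a1+…+a4=0.945 → R4 fires; M=27 P=16 G=0
Draw 12: a1=0.000, a2=0.000, a3=0.000, a4=1.008, a0=1.008; τ=−ln(0.3530)/1.008=1.033 → t=13.217; u2·a0=0.1362·1.008=0.137; a1+…+a3=0.000 < 0.137 ≤ a1+…+a4=1.008 → R4 fires; M=29 P=17 G=0
Draw 13: a1=0.000, a2=0.000, a3=0.000, a4=1.071, a0=1.071; τ=−ln(0.2270)/1.071=1.385 → t=14.602 > T=14.41: stop.
M first becomes ≥ 16 when it reaches 17 at the event at t=2.315.

Threshold first reached at t = 2.315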